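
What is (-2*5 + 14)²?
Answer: 16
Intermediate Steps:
(-2*5 + 14)² = (-10 + 14)² = 4² = 16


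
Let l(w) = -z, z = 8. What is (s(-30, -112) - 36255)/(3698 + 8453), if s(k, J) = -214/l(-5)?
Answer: -4997/1676 ≈ -2.9815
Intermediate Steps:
l(w) = -8 (l(w) = -1*8 = -8)
s(k, J) = 107/4 (s(k, J) = -214/(-8) = -214*(-1/8) = 107/4)
(s(-30, -112) - 36255)/(3698 + 8453) = (107/4 - 36255)/(3698 + 8453) = -144913/4/12151 = -144913/4*1/12151 = -4997/1676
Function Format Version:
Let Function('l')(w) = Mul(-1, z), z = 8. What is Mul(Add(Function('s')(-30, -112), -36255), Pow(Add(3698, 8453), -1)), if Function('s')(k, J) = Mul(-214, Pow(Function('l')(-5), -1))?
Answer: Rational(-4997, 1676) ≈ -2.9815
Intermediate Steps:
Function('l')(w) = -8 (Function('l')(w) = Mul(-1, 8) = -8)
Function('s')(k, J) = Rational(107, 4) (Function('s')(k, J) = Mul(-214, Pow(-8, -1)) = Mul(-214, Rational(-1, 8)) = Rational(107, 4))
Mul(Add(Function('s')(-30, -112), -36255), Pow(Add(3698, 8453), -1)) = Mul(Add(Rational(107, 4), -36255), Pow(Add(3698, 8453), -1)) = Mul(Rational(-144913, 4), Pow(12151, -1)) = Mul(Rational(-144913, 4), Rational(1, 12151)) = Rational(-4997, 1676)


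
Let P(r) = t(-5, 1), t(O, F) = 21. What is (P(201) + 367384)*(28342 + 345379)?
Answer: 137306964005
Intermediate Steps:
P(r) = 21
(P(201) + 367384)*(28342 + 345379) = (21 + 367384)*(28342 + 345379) = 367405*373721 = 137306964005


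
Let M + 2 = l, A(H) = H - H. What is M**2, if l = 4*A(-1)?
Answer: 4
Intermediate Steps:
A(H) = 0
l = 0 (l = 4*0 = 0)
M = -2 (M = -2 + 0 = -2)
M**2 = (-2)**2 = 4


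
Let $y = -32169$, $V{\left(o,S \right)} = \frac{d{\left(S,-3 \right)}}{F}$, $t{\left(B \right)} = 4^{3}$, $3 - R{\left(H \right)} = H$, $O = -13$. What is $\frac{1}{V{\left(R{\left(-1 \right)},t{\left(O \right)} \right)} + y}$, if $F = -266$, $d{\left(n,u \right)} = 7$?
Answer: $- \frac{38}{1222423} \approx -3.1086 \cdot 10^{-5}$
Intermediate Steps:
$R{\left(H \right)} = 3 - H$
$t{\left(B \right)} = 64$
$V{\left(o,S \right)} = - \frac{1}{38}$ ($V{\left(o,S \right)} = \frac{7}{-266} = 7 \left(- \frac{1}{266}\right) = - \frac{1}{38}$)
$\frac{1}{V{\left(R{\left(-1 \right)},t{\left(O \right)} \right)} + y} = \frac{1}{- \frac{1}{38} - 32169} = \frac{1}{- \frac{1222423}{38}} = - \frac{38}{1222423}$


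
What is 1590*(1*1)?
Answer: 1590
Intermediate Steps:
1590*(1*1) = 1590*1 = 1590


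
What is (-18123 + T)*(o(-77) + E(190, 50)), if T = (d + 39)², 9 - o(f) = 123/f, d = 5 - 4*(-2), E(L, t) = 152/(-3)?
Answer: 142718264/231 ≈ 6.1783e+5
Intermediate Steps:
E(L, t) = -152/3 (E(L, t) = 152*(-⅓) = -152/3)
d = 13 (d = 5 + 8 = 13)
o(f) = 9 - 123/f
T = 2704 (T = (13 + 39)² = 52² = 2704)
(-18123 + T)*(o(-77) + E(190, 50)) = (-18123 + 2704)*((9 - 123/(-77)) - 152/3) = -15419*((9 - 123*(-1/77)) - 152/3) = -15419*((9 + 123/77) - 152/3) = -15419*(816/77 - 152/3) = -15419*(-9256/231) = 142718264/231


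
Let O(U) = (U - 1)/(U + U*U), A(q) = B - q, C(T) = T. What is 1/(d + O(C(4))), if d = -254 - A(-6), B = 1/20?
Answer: -10/2599 ≈ -0.0038476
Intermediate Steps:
B = 1/20 ≈ 0.050000
A(q) = 1/20 - q
O(U) = (-1 + U)/(U + U**2)
d = -5201/20 (d = -254 - (1/20 - 1*(-6)) = -254 - (1/20 + 6) = -254 - 1*121/20 = -254 - 121/20 = -5201/20 ≈ -260.05)
1/(d + O(C(4))) = 1/(-5201/20 + (-1 + 4)/(4*(1 + 4))) = 1/(-5201/20 + (1/4)*3/5) = 1/(-5201/20 + (1/4)*(1/5)*3) = 1/(-5201/20 + 3/20) = 1/(-2599/10) = -10/2599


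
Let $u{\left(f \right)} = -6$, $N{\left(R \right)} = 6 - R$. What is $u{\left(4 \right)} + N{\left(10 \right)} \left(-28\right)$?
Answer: $106$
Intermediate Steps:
$u{\left(4 \right)} + N{\left(10 \right)} \left(-28\right) = -6 + \left(6 - 10\right) \left(-28\right) = -6 - -112 = -6 + 112 = 106$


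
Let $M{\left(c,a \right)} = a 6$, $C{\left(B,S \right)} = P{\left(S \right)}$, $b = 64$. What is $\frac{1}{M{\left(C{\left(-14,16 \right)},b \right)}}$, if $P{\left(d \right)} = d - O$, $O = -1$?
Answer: $\frac{1}{384} \approx 0.0026042$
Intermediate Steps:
$P{\left(d \right)} = 1 + d$ ($P{\left(d \right)} = d - -1 = d + 1 = 1 + d$)
$C{\left(B,S \right)} = 1 + S$
$M{\left(c,a \right)} = 6 a$
$\frac{1}{M{\left(C{\left(-14,16 \right)},b \right)}} = \frac{1}{6 \cdot 64} = \frac{1}{384}$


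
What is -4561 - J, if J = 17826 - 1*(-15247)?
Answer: -37634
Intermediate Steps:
J = 33073 (J = 17826 + 15247 = 33073)
-4561 - J = -4561 - 1*33073 = -4561 - 33073 = -37634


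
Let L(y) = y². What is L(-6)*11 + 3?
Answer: 399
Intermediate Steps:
L(-6)*11 + 3 = (-6)²*11 + 3 = 36*11 + 3 = 396 + 3 = 399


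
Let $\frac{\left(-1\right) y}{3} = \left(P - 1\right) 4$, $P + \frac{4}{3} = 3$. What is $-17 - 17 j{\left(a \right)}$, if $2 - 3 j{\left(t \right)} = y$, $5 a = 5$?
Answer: $- \frac{221}{3} \approx -73.667$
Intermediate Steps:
$a = 1$ ($a = \frac{1}{5} \cdot 5 = 1$)
$P = \frac{5}{3}$ ($P = - \frac{4}{3} + 3 = \frac{5}{3} \approx 1.6667$)
$y = -8$ ($y = - 3 \left(\frac{5}{3} - 1\right) 4 = - 3 \cdot \frac{2}{3} \cdot 4 = \left(-3\right) \frac{8}{3} = -8$)
$j{\left(t \right)} = \frac{10}{3}$ ($j{\left(t \right)} = \frac{2}{3} - - \frac{8}{3} = \frac{2}{3} + \frac{8}{3} = \frac{10}{3}$)
$-17 - 17 j{\left(a \right)} = -17 - \frac{170}{3} = - \frac{221}{3}$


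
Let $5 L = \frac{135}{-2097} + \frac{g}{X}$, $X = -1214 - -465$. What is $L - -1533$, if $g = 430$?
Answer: $\frac{267512276}{174517} \approx 1532.9$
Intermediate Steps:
$X = -749$ ($X = -1214 + 465 = -749$)
$L = - \frac{22285}{174517}$ ($L = \frac{\frac{135}{-2097} + \frac{430}{-749}}{5} = \frac{135 \left(- \frac{1}{2097}\right) + 430 \left(- \frac{1}{749}\right)}{5} = \frac{- \frac{15}{233} - \frac{430}{749}}{5} = \frac{1}{5} \left(- \frac{111425}{174517}\right) = - \frac{22285}{174517} \approx -0.1277$)
$L - -1533 = - \frac{22285}{174517} - -1533 = - \frac{22285}{174517} + 1533 = \frac{267512276}{174517}$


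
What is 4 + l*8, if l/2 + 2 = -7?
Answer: -140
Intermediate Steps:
l = -18 (l = -4 + 2*(-7) = -4 - 14 = -18)
4 + l*8 = 4 - 18*8 = 4 - 144 = -140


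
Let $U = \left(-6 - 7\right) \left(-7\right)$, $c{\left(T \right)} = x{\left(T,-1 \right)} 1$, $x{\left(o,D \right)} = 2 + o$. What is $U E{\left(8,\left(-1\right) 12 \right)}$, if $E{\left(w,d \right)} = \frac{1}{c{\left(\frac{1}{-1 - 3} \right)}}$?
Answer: $52$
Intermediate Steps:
$c{\left(T \right)} = 2 + T$ ($c{\left(T \right)} = \left(2 + T\right) 1 = 2 + T$)
$E{\left(w,d \right)} = \frac{4}{7}$ ($E{\left(w,d \right)} = \frac{1}{2 + \frac{1}{-1 - 3}} = \frac{1}{2 + \frac{1}{-4}} = \frac{1}{2 - \frac{1}{4}} = \frac{1}{\frac{7}{4}} = \frac{4}{7}$)
$U = 91$ ($U = \left(-13\right) \left(-7\right) = 91$)
$U E{\left(8,\left(-1\right) 12 \right)} = 91 \cdot \frac{4}{7} = 52$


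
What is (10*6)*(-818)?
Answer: -49080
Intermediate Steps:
(10*6)*(-818) = 60*(-818) = -49080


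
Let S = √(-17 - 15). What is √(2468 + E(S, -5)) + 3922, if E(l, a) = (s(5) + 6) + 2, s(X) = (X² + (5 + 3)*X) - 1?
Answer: 3922 + 2*√635 ≈ 3972.4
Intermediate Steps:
S = 4*I*√2 (S = √(-32) = 4*I*√2 ≈ 5.6569*I)
s(X) = -1 + X² + 8*X (s(X) = (X² + 8*X) - 1 = -1 + X² + 8*X)
E(l, a) = 72 (E(l, a) = ((-1 + 5² + 8*5) + 6) + 2 = ((-1 + 25 + 40) + 6) + 2 = (64 + 6) + 2 = 70 + 2 = 72)
√(2468 + E(S, -5)) + 3922 = √(2468 + 72) + 3922 = √2540 + 3922 = 2*√635 + 3922 = 3922 + 2*√635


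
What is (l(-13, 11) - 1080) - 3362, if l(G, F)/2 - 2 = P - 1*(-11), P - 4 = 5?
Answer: -4398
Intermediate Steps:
P = 9 (P = 4 + 5 = 9)
l(G, F) = 44 (l(G, F) = 4 + 2*(9 - 1*(-11)) = 4 + 2*(9 + 11) = 4 + 2*20 = 4 + 40 = 44)
(l(-13, 11) - 1080) - 3362 = (44 - 1080) - 3362 = -1036 - 3362 = -4398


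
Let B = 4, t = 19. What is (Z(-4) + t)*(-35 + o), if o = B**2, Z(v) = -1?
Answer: -342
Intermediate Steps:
o = 16 (o = 4**2 = 16)
(Z(-4) + t)*(-35 + o) = (-1 + 19)*(-35 + 16) = 18*(-19) = -342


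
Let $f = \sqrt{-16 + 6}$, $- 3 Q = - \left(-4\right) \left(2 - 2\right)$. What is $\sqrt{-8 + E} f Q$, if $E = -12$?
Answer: $0$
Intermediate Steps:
$Q = 0$ ($Q = - \frac{\left(-1\right) \left(- 4 \left(2 - 2\right)\right)}{3} = - \frac{\left(-1\right) \left(\left(-4\right) 0\right)}{3} = - \frac{\left(-1\right) 0}{3} = \left(- \frac{1}{3}\right) 0 = 0$)
$f = i \sqrt{10}$ ($f = \sqrt{-10} = i \sqrt{10} \approx 3.1623 i$)
$\sqrt{-8 + E} f Q = \sqrt{-8 - 12} i \sqrt{10} \cdot 0 = \sqrt{-20} i \sqrt{10} \cdot 0 = 2 i \sqrt{5} i \sqrt{10} \cdot 0 = - 10 \sqrt{2} \cdot 0 = 0$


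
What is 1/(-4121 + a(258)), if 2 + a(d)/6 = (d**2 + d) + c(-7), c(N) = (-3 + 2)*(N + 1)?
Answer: 1/396835 ≈ 2.5199e-6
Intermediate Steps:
c(N) = -1 - N (c(N) = -(1 + N) = -1 - N)
a(d) = 24 + 6*d + 6*d**2 (a(d) = -12 + 6*((d**2 + d) + (-1 - 1*(-7))) = -12 + 6*((d + d**2) + (-1 + 7)) = -12 + 6*((d + d**2) + 6) = -12 + 6*(6 + d + d**2) = -12 + (36 + 6*d + 6*d**2) = 24 + 6*d + 6*d**2)
1/(-4121 + a(258)) = 1/(-4121 + (24 + 6*258 + 6*258**2)) = 1/(-4121 + (24 + 1548 + 6*66564)) = 1/(-4121 + (24 + 1548 + 399384)) = 1/(-4121 + 400956) = 1/396835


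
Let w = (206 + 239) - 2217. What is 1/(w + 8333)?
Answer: 1/6561 ≈ 0.00015242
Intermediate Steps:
w = -1772 (w = 445 - 2217 = -1772)
1/(w + 8333) = 1/(-1772 + 8333) = 1/6561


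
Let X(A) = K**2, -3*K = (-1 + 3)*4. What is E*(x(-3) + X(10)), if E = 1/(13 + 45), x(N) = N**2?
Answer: 5/18 ≈ 0.27778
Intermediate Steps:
K = -8/3 (K = -(-1 + 3)*4/3 = -2*4/3 = -1/3*8 = -8/3 ≈ -2.6667)
X(A) = 64/9 (X(A) = (-8/3)**2 = 64/9)
E = 1/58 ≈ 0.017241
E*(x(-3) + X(10)) = ((-3)**2 + 64/9)/58 = (9 + 64/9)/58 = (1/58)*(145/9) = 5/18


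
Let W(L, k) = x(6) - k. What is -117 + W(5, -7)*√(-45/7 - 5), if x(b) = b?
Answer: -117 + 52*I*√35/7 ≈ -117.0 + 43.948*I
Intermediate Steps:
W(L, k) = 6 - k
-117 + W(5, -7)*√(-45/7 - 5) = -117 + (6 - 1*(-7))*√(-45/7 - 5) = -117 + (6 + 7)*√(-45*⅐ - 5) = -117 + 13*√(-45/7 - 5) = -117 + 13*√(-80/7) = -117 + 13*(4*I*√35/7) = -117 + 52*I*√35/7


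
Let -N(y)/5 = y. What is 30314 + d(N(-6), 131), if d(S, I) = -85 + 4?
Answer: 30233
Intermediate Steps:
N(y) = -5*y
d(S, I) = -81
30314 + d(N(-6), 131) = 30314 - 81 = 30233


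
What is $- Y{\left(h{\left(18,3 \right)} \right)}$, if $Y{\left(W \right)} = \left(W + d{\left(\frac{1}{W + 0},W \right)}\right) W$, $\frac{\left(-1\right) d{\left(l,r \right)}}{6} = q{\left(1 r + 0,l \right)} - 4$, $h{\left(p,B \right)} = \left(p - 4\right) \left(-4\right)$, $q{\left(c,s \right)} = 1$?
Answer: $-2128$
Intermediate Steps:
$h{\left(p,B \right)} = 16 - 4 p$ ($h{\left(p,B \right)} = \left(-4 + p\right) \left(-4\right) = 16 - 4 p$)
$d{\left(l,r \right)} = 18$ ($d{\left(l,r \right)} = - 6 \left(1 - 4\right) = \left(-6\right) \left(-3\right) = 18$)
$Y{\left(W \right)} = W \left(18 + W\right)$ ($Y{\left(W \right)} = \left(W + 18\right) W = \left(18 + W\right) W = W \left(18 + W\right)$)
$- Y{\left(h{\left(18,3 \right)} \right)} = - \left(16 - 72\right) \left(18 + \left(16 - 72\right)\right) = - \left(-56\right) \left(18 - 56\right) = - \left(-56\right) \left(-38\right) = \left(-1\right) 2128 = -2128$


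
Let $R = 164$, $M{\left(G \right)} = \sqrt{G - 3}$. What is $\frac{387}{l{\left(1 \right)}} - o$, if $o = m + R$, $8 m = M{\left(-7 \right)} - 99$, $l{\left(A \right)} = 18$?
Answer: $- \frac{1041}{8} - \frac{i \sqrt{10}}{8} \approx -130.13 - 0.39528 i$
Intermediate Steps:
$M{\left(G \right)} = \sqrt{-3 + G}$
$m = - \frac{99}{8} + \frac{i \sqrt{10}}{8}$ ($m = \frac{\sqrt{-3 - 7} - 99}{8} = \frac{\sqrt{-10} - 99}{8} = \frac{i \sqrt{10} - 99}{8} = \frac{-99 + i \sqrt{10}}{8} = - \frac{99}{8} + \frac{i \sqrt{10}}{8} \approx -12.375 + 0.39528 i$)
$o = \frac{1213}{8} + \frac{i \sqrt{10}}{8}$ ($o = \left(- \frac{99}{8} + \frac{i \sqrt{10}}{8}\right) + 164 = \frac{1213}{8} + \frac{i \sqrt{10}}{8} \approx 151.63 + 0.39528 i$)
$\frac{387}{l{\left(1 \right)}} - o = \frac{387}{18} - \left(\frac{1213}{8} + \frac{i \sqrt{10}}{8}\right) = 387 \cdot \frac{1}{18} - \left(\frac{1213}{8} + \frac{i \sqrt{10}}{8}\right) = \frac{43}{2} - \left(\frac{1213}{8} + \frac{i \sqrt{10}}{8}\right) = - \frac{1041}{8} - \frac{i \sqrt{10}}{8}$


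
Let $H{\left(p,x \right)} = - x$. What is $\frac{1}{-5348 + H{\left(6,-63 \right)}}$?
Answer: $- \frac{1}{5285} \approx -0.00018921$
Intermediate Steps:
$\frac{1}{-5348 + H{\left(6,-63 \right)}} = \frac{1}{-5348 - -63} = \frac{1}{-5348 + 63} = \frac{1}{-5285} = - \frac{1}{5285}$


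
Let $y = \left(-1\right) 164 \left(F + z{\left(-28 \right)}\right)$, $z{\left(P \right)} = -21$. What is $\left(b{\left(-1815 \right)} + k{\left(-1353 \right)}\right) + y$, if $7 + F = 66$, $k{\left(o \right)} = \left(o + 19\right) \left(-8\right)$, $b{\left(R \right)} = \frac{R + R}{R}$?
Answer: $4442$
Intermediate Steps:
$b{\left(R \right)} = 2$ ($b{\left(R \right)} = \frac{2 R}{R} = 2$)
$k{\left(o \right)} = -152 - 8 o$ ($k{\left(o \right)} = \left(19 + o\right) \left(-8\right) = -152 - 8 o$)
$F = 59$ ($F = -7 + 66 = 59$)
$y = -6232$ ($y = \left(-1\right) 164 \left(59 - 21\right) = \left(-164\right) 38 = -6232$)
$\left(b{\left(-1815 \right)} + k{\left(-1353 \right)}\right) + y = \left(2 - -10672\right) - 6232 = \left(2 + \left(-152 + 10824\right)\right) - 6232 = \left(2 + 10672\right) - 6232 = 10674 - 6232 = 4442$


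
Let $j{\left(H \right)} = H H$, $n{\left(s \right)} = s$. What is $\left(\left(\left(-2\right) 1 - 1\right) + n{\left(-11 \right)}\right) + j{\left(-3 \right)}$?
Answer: $-5$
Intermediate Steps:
$j{\left(H \right)} = H^{2}$
$\left(\left(\left(-2\right) 1 - 1\right) + n{\left(-11 \right)}\right) + j{\left(-3 \right)} = \left(\left(\left(-2\right) 1 - 1\right) - 11\right) + \left(-3\right)^{2} = \left(\left(-2 - 1\right) - 11\right) + 9 = \left(-3 - 11\right) + 9 = -14 + 9 = -5$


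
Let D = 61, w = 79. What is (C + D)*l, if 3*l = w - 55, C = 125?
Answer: 1488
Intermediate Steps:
l = 8 (l = (79 - 55)/3 = (⅓)*24 = 8)
(C + D)*l = (125 + 61)*8 = 186*8 = 1488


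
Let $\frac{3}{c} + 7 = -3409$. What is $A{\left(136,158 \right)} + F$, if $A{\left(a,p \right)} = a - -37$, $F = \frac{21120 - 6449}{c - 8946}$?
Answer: $\frac{5236684111}{30559539} \approx 171.36$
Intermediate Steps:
$c = - \frac{3}{3416}$ ($c = \frac{3}{-7 - 3409} = \frac{3}{-3416} = 3 \left(- \frac{1}{3416}\right) = - \frac{3}{3416} \approx -0.00087822$)
$F = - \frac{50116136}{30559539}$ ($F = \frac{21120 - 6449}{- \frac{3}{3416} - 8946} = \frac{14671}{- \frac{30559539}{3416}} = 14671 \left(- \frac{3416}{30559539}\right) = - \frac{50116136}{30559539} \approx -1.6399$)
$A{\left(a,p \right)} = 37 + a$ ($A{\left(a,p \right)} = a + 37 = 37 + a$)
$A{\left(136,158 \right)} + F = \left(37 + 136\right) - \frac{50116136}{30559539} = 173 - \frac{50116136}{30559539} = \frac{5236684111}{30559539}$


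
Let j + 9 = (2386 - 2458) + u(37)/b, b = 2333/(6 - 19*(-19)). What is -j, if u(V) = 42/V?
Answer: 6976587/86321 ≈ 80.821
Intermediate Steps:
b = 2333/367 (b = 2333/(6 + 361) = 2333/367 ≈ 6.3569)
j = -6976587/86321 (j = -9 + ((2386 - 2458) + (42/37)/(2333/367)) = -9 + (-72 + (42*(1/37))*(367/2333)) = -9 + (-72 + (42/37)*(367/2333)) = -9 + (-72 + 15414/86321) = -9 - 6199698/86321 = -6976587/86321 ≈ -80.821)
-j = -1*(-6976587/86321) = 6976587/86321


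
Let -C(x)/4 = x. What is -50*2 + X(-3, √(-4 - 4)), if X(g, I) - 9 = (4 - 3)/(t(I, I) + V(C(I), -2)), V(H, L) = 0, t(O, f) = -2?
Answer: -183/2 ≈ -91.500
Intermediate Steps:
C(x) = -4*x
X(g, I) = 17/2 (X(g, I) = 9 + (4 - 3)/(-2 + 0) = 9 + 1/(-2) = 9 + 1*(-½) = 9 - ½ = 17/2)
-50*2 + X(-3, √(-4 - 4)) = -50*2 + 17/2 = -100 + 17/2 = -183/2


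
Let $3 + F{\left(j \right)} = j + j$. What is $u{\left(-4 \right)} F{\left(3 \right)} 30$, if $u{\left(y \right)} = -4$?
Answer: $-360$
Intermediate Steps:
$F{\left(j \right)} = -3 + 2 j$ ($F{\left(j \right)} = -3 + \left(j + j\right) = -3 + 2 j$)
$u{\left(-4 \right)} F{\left(3 \right)} 30 = - 4 \left(-3 + 2 \cdot 3\right) 30 = - 4 \left(-3 + 6\right) 30 = \left(-4\right) 3 \cdot 30 = \left(-12\right) 30 = -360$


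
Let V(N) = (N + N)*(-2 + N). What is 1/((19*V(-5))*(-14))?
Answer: -1/18620 ≈ -5.3706e-5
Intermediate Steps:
V(N) = 2*N*(-2 + N) (V(N) = (2*N)*(-2 + N) = 2*N*(-2 + N))
1/((19*V(-5))*(-14)) = 1/((19*(2*(-5)*(-2 - 5)))*(-14)) = 1/((19*(2*(-5)*(-7)))*(-14)) = 1/((19*70)*(-14)) = 1/(1330*(-14)) = 1/(-18620) = -1/18620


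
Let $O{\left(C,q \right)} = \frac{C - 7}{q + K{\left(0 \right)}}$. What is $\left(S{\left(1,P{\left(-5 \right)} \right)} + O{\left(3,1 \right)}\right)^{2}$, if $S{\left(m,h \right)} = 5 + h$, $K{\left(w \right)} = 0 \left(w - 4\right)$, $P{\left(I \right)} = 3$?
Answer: $16$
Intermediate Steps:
$K{\left(w \right)} = 0$ ($K{\left(w \right)} = 0 \left(-4 + w\right) = 0$)
$O{\left(C,q \right)} = \frac{-7 + C}{q}$ ($O{\left(C,q \right)} = \frac{C - 7}{q + 0} = \frac{-7 + C}{q}$)
$\left(S{\left(1,P{\left(-5 \right)} \right)} + O{\left(3,1 \right)}\right)^{2} = \left(\left(5 + 3\right) + \frac{-7 + 3}{1}\right)^{2} = \left(8 + 1 \left(-4\right)\right)^{2} = \left(8 - 4\right)^{2} = 4^{2} = 16$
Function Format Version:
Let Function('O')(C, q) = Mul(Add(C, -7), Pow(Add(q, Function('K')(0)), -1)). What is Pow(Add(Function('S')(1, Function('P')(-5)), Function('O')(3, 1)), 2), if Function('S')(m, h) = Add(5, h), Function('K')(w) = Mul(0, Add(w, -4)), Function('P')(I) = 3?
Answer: 16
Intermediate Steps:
Function('K')(w) = 0 (Function('K')(w) = Mul(0, Add(-4, w)) = 0)
Function('O')(C, q) = Mul(Pow(q, -1), Add(-7, C)) (Function('O')(C, q) = Mul(Add(C, -7), Pow(Add(q, 0), -1)) = Mul(Add(-7, C), Pow(q, -1)) = Mul(Pow(q, -1), Add(-7, C)))
Pow(Add(Function('S')(1, Function('P')(-5)), Function('O')(3, 1)), 2) = Pow(Add(Add(5, 3), Mul(Pow(1, -1), Add(-7, 3))), 2) = Pow(Add(8, Mul(1, -4)), 2) = Pow(Add(8, -4), 2) = Pow(4, 2) = 16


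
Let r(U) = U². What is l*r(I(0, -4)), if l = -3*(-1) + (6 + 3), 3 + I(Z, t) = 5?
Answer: 48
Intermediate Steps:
I(Z, t) = 2 (I(Z, t) = -3 + 5 = 2)
l = 12 (l = 3 + 9 = 12)
l*r(I(0, -4)) = 12*2² = 12*4 = 48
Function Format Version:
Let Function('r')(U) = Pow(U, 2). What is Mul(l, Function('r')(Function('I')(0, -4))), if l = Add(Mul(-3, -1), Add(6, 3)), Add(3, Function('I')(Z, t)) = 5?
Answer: 48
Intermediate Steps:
Function('I')(Z, t) = 2 (Function('I')(Z, t) = Add(-3, 5) = 2)
l = 12 (l = Add(3, 9) = 12)
Mul(l, Function('r')(Function('I')(0, -4))) = Mul(12, Pow(2, 2)) = Mul(12, 4) = 48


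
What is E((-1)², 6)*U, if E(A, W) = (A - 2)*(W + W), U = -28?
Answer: 336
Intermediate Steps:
E(A, W) = 2*W*(-2 + A) (E(A, W) = (-2 + A)*(2*W) = 2*W*(-2 + A))
E((-1)², 6)*U = (2*6*(-2 + (-1)²))*(-28) = (2*6*(-2 + 1))*(-28) = (2*6*(-1))*(-28) = -12*(-28) = 336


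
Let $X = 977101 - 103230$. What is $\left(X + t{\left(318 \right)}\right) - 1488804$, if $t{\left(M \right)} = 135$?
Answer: $-614798$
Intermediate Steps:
$X = 873871$
$\left(X + t{\left(318 \right)}\right) - 1488804 = \left(873871 + 135\right) - 1488804 = 874006 - 1488804 = -614798$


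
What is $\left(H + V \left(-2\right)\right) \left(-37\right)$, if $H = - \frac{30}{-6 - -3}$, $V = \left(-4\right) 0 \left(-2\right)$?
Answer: $-370$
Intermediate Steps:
$V = 0$ ($V = 0 \left(-2\right) = 0$)
$H = 10$ ($H = - \frac{30}{-6 + 3} = - \frac{30}{-3} = \left(-30\right) \left(- \frac{1}{3}\right) = 10$)
$\left(H + V \left(-2\right)\right) \left(-37\right) = \left(10 + 0 \left(-2\right)\right) \left(-37\right) = \left(10 + 0\right) \left(-37\right) = 10 \left(-37\right) = -370$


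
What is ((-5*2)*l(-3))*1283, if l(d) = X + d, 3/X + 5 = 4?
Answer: 76980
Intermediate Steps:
X = -3 (X = 3/(-5 + 4) = 3/(-1) = 3*(-1) = -3)
l(d) = -3 + d
((-5*2)*l(-3))*1283 = ((-5*2)*(-3 - 3))*1283 = -10*(-6)*1283 = 60*1283 = 76980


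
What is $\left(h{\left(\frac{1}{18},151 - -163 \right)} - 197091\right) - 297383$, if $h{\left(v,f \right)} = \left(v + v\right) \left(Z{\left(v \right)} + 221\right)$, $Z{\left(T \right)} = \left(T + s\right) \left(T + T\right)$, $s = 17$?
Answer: $- \frac{720906983}{1458} \approx -4.9445 \cdot 10^{5}$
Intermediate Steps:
$Z{\left(T \right)} = 2 T \left(17 + T\right)$ ($Z{\left(T \right)} = \left(T + 17\right) \left(T + T\right) = \left(17 + T\right) 2 T = 2 T \left(17 + T\right)$)
$h{\left(v,f \right)} = 2 v \left(221 + 2 v \left(17 + v\right)\right)$ ($h{\left(v,f \right)} = \left(v + v\right) \left(2 v \left(17 + v\right) + 221\right) = 2 v \left(221 + 2 v \left(17 + v\right)\right)$)
$\left(h{\left(\frac{1}{18},151 - -163 \right)} - 197091\right) - 297383 = \left(\frac{2 \left(221 + \frac{2 \left(17 + \frac{1}{18}\right)}{18}\right)}{18} - 197091\right) - 297383 = \left(2 \cdot \frac{1}{18} \left(221 + 2 \cdot \frac{1}{18} \left(17 + \frac{1}{18}\right)\right) - 197091\right) - 297383 = \left(2 \cdot \frac{1}{18} \left(221 + 2 \cdot \frac{1}{18} \cdot \frac{307}{18}\right) - 197091\right) - 297383 = \left(2 \cdot \frac{1}{18} \left(221 + \frac{307}{162}\right) - 197091\right) - 297383 = \left(2 \cdot \frac{1}{18} \cdot \frac{36109}{162} - 197091\right) - 297383 = \left(\frac{36109}{1458} - 197091\right) - 297383 = - \frac{287322569}{1458} - 297383 = - \frac{720906983}{1458}$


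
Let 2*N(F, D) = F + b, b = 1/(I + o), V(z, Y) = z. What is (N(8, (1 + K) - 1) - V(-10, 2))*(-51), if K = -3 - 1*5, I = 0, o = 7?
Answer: -10047/14 ≈ -717.64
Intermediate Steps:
K = -8 (K = -3 - 5 = -8)
b = 1/7 (b = 1/(0 + 7) = 1/7 ≈ 0.14286)
N(F, D) = 1/14 + F/2 (N(F, D) = (F + 1/7)/2 = (1/7 + F)/2 = 1/14 + F/2)
(N(8, (1 + K) - 1) - V(-10, 2))*(-51) = ((1/14 + (1/2)*8) - 1*(-10))*(-51) = ((1/14 + 4) + 10)*(-51) = (57/14 + 10)*(-51) = (197/14)*(-51) = -10047/14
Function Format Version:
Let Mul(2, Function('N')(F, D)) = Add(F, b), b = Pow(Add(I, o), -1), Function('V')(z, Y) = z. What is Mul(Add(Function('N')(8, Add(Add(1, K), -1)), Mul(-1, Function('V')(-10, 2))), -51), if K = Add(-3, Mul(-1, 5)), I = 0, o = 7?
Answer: Rational(-10047, 14) ≈ -717.64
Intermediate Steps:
K = -8 (K = Add(-3, -5) = -8)
b = Rational(1, 7) (b = Pow(Add(0, 7), -1) = Pow(7, -1) = Rational(1, 7) ≈ 0.14286)
Function('N')(F, D) = Add(Rational(1, 14), Mul(Rational(1, 2), F)) (Function('N')(F, D) = Mul(Rational(1, 2), Add(F, Rational(1, 7))) = Mul(Rational(1, 2), Add(Rational(1, 7), F)) = Add(Rational(1, 14), Mul(Rational(1, 2), F)))
Mul(Add(Function('N')(8, Add(Add(1, K), -1)), Mul(-1, Function('V')(-10, 2))), -51) = Mul(Add(Add(Rational(1, 14), Mul(Rational(1, 2), 8)), Mul(-1, -10)), -51) = Mul(Add(Add(Rational(1, 14), 4), 10), -51) = Mul(Add(Rational(57, 14), 10), -51) = Mul(Rational(197, 14), -51) = Rational(-10047, 14)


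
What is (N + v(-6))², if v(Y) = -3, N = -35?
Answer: 1444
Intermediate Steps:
(N + v(-6))² = (-35 - 3)² = (-38)² = 1444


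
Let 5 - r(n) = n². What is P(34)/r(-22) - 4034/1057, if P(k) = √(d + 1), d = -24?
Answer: -4034/1057 - I*√23/479 ≈ -3.8165 - 0.010012*I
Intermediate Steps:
P(k) = I*√23 (P(k) = √(-24 + 1) = √(-23) = I*√23)
r(n) = 5 - n²
P(34)/r(-22) - 4034/1057 = (I*√23)/(5 - 1*(-22)²) - 4034/1057 = (I*√23)/(5 - 1*484) - 4034*1/1057 = (I*√23)/(5 - 484) - 4034/1057 = (I*√23)/(-479) - 4034/1057 = (I*√23)*(-1/479) - 4034/1057 = -I*√23/479 - 4034/1057 = -4034/1057 - I*√23/479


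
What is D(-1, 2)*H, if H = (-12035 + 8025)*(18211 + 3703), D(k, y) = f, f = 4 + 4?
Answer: -703001120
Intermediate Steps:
f = 8
D(k, y) = 8
H = -87875140 (H = -4010*21914 = -87875140)
D(-1, 2)*H = 8*(-87875140) = -703001120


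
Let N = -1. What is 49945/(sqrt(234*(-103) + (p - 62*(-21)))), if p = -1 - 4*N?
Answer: -49945*I*sqrt(2533)/7599 ≈ -330.79*I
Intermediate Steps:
p = 3 (p = -1 - 4*(-1) = -1 + 4 = 3)
49945/(sqrt(234*(-103) + (p - 62*(-21)))) = 49945/(sqrt(234*(-103) + (3 - 62*(-21)))) = 49945/(sqrt(-24102 + (3 + 1302))) = 49945/(sqrt(-24102 + 1305)) = 49945/(sqrt(-22797)) = 49945/((3*I*sqrt(2533))) = 49945*(-I*sqrt(2533)/7599) = -49945*I*sqrt(2533)/7599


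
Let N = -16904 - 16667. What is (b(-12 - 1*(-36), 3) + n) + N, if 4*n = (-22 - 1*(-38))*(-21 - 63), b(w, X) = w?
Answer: -33883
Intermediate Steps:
N = -33571
n = -336 (n = ((-22 - 1*(-38))*(-21 - 63))/4 = ((-22 + 38)*(-84))/4 = (16*(-84))/4 = (¼)*(-1344) = -336)
(b(-12 - 1*(-36), 3) + n) + N = ((-12 - 1*(-36)) - 336) - 33571 = ((-12 + 36) - 336) - 33571 = (24 - 336) - 33571 = -312 - 33571 = -33883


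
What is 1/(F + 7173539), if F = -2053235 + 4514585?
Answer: 1/9634889 ≈ 1.0379e-7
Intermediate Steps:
F = 2461350
1/(F + 7173539) = 1/(2461350 + 7173539) = 1/9634889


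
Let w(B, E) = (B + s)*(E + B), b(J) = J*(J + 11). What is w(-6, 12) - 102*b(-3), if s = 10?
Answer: 2472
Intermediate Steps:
b(J) = J*(11 + J)
w(B, E) = (10 + B)*(B + E) (w(B, E) = (B + 10)*(E + B) = (10 + B)*(B + E))
w(-6, 12) - 102*b(-3) = ((-6)**2 + 10*(-6) + 10*12 - 6*12) - (-306)*(11 - 3) = (36 - 60 + 120 - 72) - (-306)*8 = 24 - 102*(-24) = 24 + 2448 = 2472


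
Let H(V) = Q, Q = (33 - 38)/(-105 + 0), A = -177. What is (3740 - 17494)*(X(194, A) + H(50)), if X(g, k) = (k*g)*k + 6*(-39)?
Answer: -1755415221482/21 ≈ -8.3591e+10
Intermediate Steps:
X(g, k) = -234 + g*k² (X(g, k) = (g*k)*k - 234 = g*k² - 234 = -234 + g*k²)
Q = 1/21 (Q = -5/(-105) = -5*(-1/105) = 1/21 ≈ 0.047619)
H(V) = 1/21
(3740 - 17494)*(X(194, A) + H(50)) = (3740 - 17494)*((-234 + 194*(-177)²) + 1/21) = -13754*((-234 + 194*31329) + 1/21) = -13754*((-234 + 6077826) + 1/21) = -13754*(6077592 + 1/21) = -13754*127629433/21 = -1755415221482/21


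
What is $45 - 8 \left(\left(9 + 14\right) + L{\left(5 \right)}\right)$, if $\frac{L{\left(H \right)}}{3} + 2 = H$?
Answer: $-211$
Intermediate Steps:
$L{\left(H \right)} = -6 + 3 H$
$45 - 8 \left(\left(9 + 14\right) + L{\left(5 \right)}\right) = 45 - 8 \left(\left(9 + 14\right) + \left(-6 + 3 \cdot 5\right)\right) = 45 - 8 \left(23 + \left(-6 + 15\right)\right) = 45 - 8 \left(23 + 9\right) = 45 - 256 = -211$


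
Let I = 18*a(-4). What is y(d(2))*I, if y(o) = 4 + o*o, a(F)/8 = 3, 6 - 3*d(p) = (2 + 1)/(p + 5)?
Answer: 157680/49 ≈ 3218.0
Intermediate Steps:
d(p) = 2 - 1/(5 + p) (d(p) = 2 - (2 + 1)/(3*(p + 5)) = 2 - 1/(5 + p))
a(F) = 24 (a(F) = 8*3 = 24)
I = 432 (I = 18*24 = 432)
y(o) = 4 + o²
y(d(2))*I = (4 + ((9 + 2*2)/(5 + 2))²)*432 = (4 + ((9 + 4)/7)²)*432 = (4 + ((⅐)*13)²)*432 = (4 + (13/7)²)*432 = (4 + 169/49)*432 = (365/49)*432 = 157680/49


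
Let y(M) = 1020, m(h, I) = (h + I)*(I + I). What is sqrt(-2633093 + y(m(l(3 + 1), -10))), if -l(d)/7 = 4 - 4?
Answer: I*sqrt(2632073) ≈ 1622.4*I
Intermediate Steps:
l(d) = 0 (l(d) = -7*(4 - 4) = -7*0 = 0)
m(h, I) = 2*I*(I + h) (m(h, I) = (I + h)*(2*I) = 2*I*(I + h))
sqrt(-2633093 + y(m(l(3 + 1), -10))) = sqrt(-2633093 + 1020) = sqrt(-2632073) = I*sqrt(2632073)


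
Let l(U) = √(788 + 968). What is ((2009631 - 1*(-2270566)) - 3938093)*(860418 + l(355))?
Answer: 294352439472 + 684208*√439 ≈ 2.9437e+11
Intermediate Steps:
l(U) = 2*√439 (l(U) = √1756 = 2*√439)
((2009631 - 1*(-2270566)) - 3938093)*(860418 + l(355)) = ((2009631 - 1*(-2270566)) - 3938093)*(860418 + 2*√439) = ((2009631 + 2270566) - 3938093)*(860418 + 2*√439) = (4280197 - 3938093)*(860418 + 2*√439) = 342104*(860418 + 2*√439) = 294352439472 + 684208*√439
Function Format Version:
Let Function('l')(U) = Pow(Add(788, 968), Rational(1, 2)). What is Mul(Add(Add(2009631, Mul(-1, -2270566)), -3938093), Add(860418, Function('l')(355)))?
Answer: Add(294352439472, Mul(684208, Pow(439, Rational(1, 2)))) ≈ 2.9437e+11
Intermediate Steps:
Function('l')(U) = Mul(2, Pow(439, Rational(1, 2))) (Function('l')(U) = Pow(1756, Rational(1, 2)) = Mul(2, Pow(439, Rational(1, 2))))
Mul(Add(Add(2009631, Mul(-1, -2270566)), -3938093), Add(860418, Function('l')(355))) = Mul(Add(Add(2009631, Mul(-1, -2270566)), -3938093), Add(860418, Mul(2, Pow(439, Rational(1, 2))))) = Mul(Add(Add(2009631, 2270566), -3938093), Add(860418, Mul(2, Pow(439, Rational(1, 2))))) = Mul(Add(4280197, -3938093), Add(860418, Mul(2, Pow(439, Rational(1, 2))))) = Mul(342104, Add(860418, Mul(2, Pow(439, Rational(1, 2))))) = Add(294352439472, Mul(684208, Pow(439, Rational(1, 2))))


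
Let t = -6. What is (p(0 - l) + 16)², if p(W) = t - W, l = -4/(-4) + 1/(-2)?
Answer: 441/4 ≈ 110.25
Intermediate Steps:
l = ½ (l = -4*(-¼) + 1*(-½) = 1 - ½ = ½ ≈ 0.50000)
p(W) = -6 - W
(p(0 - l) + 16)² = ((-6 - (0 - 1*½)) + 16)² = ((-6 - (0 - ½)) + 16)² = ((-6 - 1*(-½)) + 16)² = ((-6 + ½) + 16)² = (-11/2 + 16)² = (21/2)² = 441/4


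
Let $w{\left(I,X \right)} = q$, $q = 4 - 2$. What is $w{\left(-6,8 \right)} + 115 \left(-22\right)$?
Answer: $-2528$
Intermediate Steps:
$q = 2$
$w{\left(I,X \right)} = 2$
$w{\left(-6,8 \right)} + 115 \left(-22\right) = 2 + 115 \left(-22\right) = 2 - 2530 = -2528$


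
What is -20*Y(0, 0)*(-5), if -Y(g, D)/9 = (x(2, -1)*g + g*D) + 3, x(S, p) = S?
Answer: -2700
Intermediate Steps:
Y(g, D) = -27 - 18*g - 9*D*g (Y(g, D) = -9*((2*g + g*D) + 3) = -9*((2*g + D*g) + 3) = -9*(3 + 2*g + D*g) = -27 - 18*g - 9*D*g)
-20*Y(0, 0)*(-5) = -20*(-27 - 18*0 - 9*0*0)*(-5) = -20*(-27 + 0 + 0)*(-5) = -20*(-27)*(-5) = 540*(-5) = -2700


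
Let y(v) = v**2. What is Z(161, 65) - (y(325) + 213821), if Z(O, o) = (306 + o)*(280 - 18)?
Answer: -222244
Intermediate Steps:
Z(O, o) = 80172 + 262*o (Z(O, o) = (306 + o)*262 = 80172 + 262*o)
Z(161, 65) - (y(325) + 213821) = (80172 + 262*65) - (325**2 + 213821) = (80172 + 17030) - (105625 + 213821) = 97202 - 1*319446 = 97202 - 319446 = -222244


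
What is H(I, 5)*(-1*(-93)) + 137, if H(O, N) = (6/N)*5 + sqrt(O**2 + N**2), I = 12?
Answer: 1904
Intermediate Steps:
H(O, N) = sqrt(N**2 + O**2) + 30/N (H(O, N) = 30/N + sqrt(N**2 + O**2) = sqrt(N**2 + O**2) + 30/N)
H(I, 5)*(-1*(-93)) + 137 = (sqrt(5**2 + 12**2) + 30/5)*(-1*(-93)) + 137 = (sqrt(25 + 144) + 30*(1/5))*93 + 137 = (sqrt(169) + 6)*93 + 137 = (13 + 6)*93 + 137 = 19*93 + 137 = 1767 + 137 = 1904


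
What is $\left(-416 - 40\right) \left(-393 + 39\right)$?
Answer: $161424$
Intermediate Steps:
$\left(-416 - 40\right) \left(-393 + 39\right) = \left(-456\right) \left(-354\right) = 161424$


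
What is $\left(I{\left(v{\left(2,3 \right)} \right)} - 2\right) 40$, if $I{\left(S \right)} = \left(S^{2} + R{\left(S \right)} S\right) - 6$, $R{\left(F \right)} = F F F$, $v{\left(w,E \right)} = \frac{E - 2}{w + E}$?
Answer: $- \frac{39792}{125} \approx -318.34$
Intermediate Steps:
$v{\left(w,E \right)} = \frac{-2 + E}{E + w}$
$R{\left(F \right)} = F^{3}$ ($R{\left(F \right)} = F^{2} F = F^{3}$)
$I{\left(S \right)} = -6 + S^{2} + S^{4}$ ($I{\left(S \right)} = \left(S^{2} + S^{3} S\right) - 6 = \left(S^{2} + S^{4}\right) - 6 = -6 + S^{2} + S^{4}$)
$\left(I{\left(v{\left(2,3 \right)} \right)} - 2\right) 40 = \left(\left(-6 + \left(\frac{-2 + 3}{3 + 2}\right)^{2} + \left(\frac{-2 + 3}{3 + 2}\right)^{4}\right) - 2\right) 40 = \left(\left(-6 + \left(\frac{1}{5} \cdot 1\right)^{2} + \left(\frac{1}{5} \cdot 1\right)^{4}\right) - 2\right) 40 = \left(\left(-6 + \left(\frac{1}{5}\right)^{2} + \left(\frac{1}{5}\right)^{4}\right) - 2\right) 40 = \left(\left(-6 + \frac{1}{25} + \frac{1}{625}\right) - 2\right) 40 = \left(- \frac{3724}{625} - 2\right) 40 = \left(- \frac{4974}{625}\right) 40 = - \frac{39792}{125}$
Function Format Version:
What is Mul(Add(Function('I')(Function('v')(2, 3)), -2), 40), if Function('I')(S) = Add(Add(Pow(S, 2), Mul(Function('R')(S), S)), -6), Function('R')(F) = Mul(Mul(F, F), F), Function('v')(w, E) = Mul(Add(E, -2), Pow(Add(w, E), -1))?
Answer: Rational(-39792, 125) ≈ -318.34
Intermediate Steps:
Function('v')(w, E) = Mul(Pow(Add(E, w), -1), Add(-2, E)) (Function('v')(w, E) = Mul(Add(-2, E), Pow(Add(E, w), -1)) = Mul(Pow(Add(E, w), -1), Add(-2, E)))
Function('R')(F) = Pow(F, 3) (Function('R')(F) = Mul(Pow(F, 2), F) = Pow(F, 3))
Function('I')(S) = Add(-6, Pow(S, 2), Pow(S, 4)) (Function('I')(S) = Add(Add(Pow(S, 2), Mul(Pow(S, 3), S)), -6) = Add(Add(Pow(S, 2), Pow(S, 4)), -6) = Add(-6, Pow(S, 2), Pow(S, 4)))
Mul(Add(Function('I')(Function('v')(2, 3)), -2), 40) = Mul(Add(Add(-6, Pow(Mul(Pow(Add(3, 2), -1), Add(-2, 3)), 2), Pow(Mul(Pow(Add(3, 2), -1), Add(-2, 3)), 4)), -2), 40) = Mul(Add(Add(-6, Pow(Mul(Pow(5, -1), 1), 2), Pow(Mul(Pow(5, -1), 1), 4)), -2), 40) = Mul(Add(Add(-6, Pow(Mul(Rational(1, 5), 1), 2), Pow(Mul(Rational(1, 5), 1), 4)), -2), 40) = Mul(Add(Add(-6, Pow(Rational(1, 5), 2), Pow(Rational(1, 5), 4)), -2), 40) = Mul(Add(Add(-6, Rational(1, 25), Rational(1, 625)), -2), 40) = Mul(Add(Rational(-3724, 625), -2), 40) = Mul(Rational(-4974, 625), 40) = Rational(-39792, 125)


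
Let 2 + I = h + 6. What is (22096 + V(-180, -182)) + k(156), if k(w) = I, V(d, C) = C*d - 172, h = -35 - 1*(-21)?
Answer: 54674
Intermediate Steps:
h = -14 (h = -35 + 21 = -14)
I = -10 (I = -2 + (-14 + 6) = -2 - 8 = -10)
V(d, C) = -172 + C*d
k(w) = -10
(22096 + V(-180, -182)) + k(156) = (22096 + (-172 - 182*(-180))) - 10 = (22096 + (-172 + 32760)) - 10 = (22096 + 32588) - 10 = 54684 - 10 = 54674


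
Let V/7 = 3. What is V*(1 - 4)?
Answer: -63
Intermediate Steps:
V = 21 (V = 7*3 = 21)
V*(1 - 4) = 21*(1 - 4) = 21*(-3) = -63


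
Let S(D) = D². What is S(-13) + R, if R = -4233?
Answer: -4064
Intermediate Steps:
S(-13) + R = (-13)² - 4233 = 169 - 4233 = -4064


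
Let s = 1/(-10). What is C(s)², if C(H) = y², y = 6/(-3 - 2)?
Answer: 1296/625 ≈ 2.0736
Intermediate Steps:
s = -⅒ ≈ -0.10000
y = -6/5 (y = 6/(-5) = 6*(-⅕) = -6/5 ≈ -1.2000)
C(H) = 36/25 (C(H) = (-6/5)² = 36/25)
C(s)² = (36/25)² = 1296/625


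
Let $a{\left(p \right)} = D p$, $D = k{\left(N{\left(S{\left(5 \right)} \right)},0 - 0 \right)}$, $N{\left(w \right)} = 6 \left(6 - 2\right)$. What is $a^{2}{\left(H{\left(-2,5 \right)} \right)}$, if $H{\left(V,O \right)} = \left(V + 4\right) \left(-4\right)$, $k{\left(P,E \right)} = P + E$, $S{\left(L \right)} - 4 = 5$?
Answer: $36864$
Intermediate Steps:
$S{\left(L \right)} = 9$ ($S{\left(L \right)} = 4 + 5 = 9$)
$N{\left(w \right)} = 24$ ($N{\left(w \right)} = 6 \cdot 4 = 24$)
$k{\left(P,E \right)} = E + P$
$D = 24$ ($D = \left(0 - 0\right) + 24 = \left(0 + 0\right) + 24 = 0 + 24 = 24$)
$H{\left(V,O \right)} = -16 - 4 V$ ($H{\left(V,O \right)} = \left(4 + V\right) \left(-4\right) = -16 - 4 V$)
$a{\left(p \right)} = 24 p$
$a^{2}{\left(H{\left(-2,5 \right)} \right)} = \left(24 \left(-16 - -8\right)\right)^{2} = \left(24 \left(-16 + 8\right)\right)^{2} = \left(24 \left(-8\right)\right)^{2} = \left(-192\right)^{2} = 36864$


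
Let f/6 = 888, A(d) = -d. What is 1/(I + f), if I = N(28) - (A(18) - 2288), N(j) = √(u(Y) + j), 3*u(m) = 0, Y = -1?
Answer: 3817/29138964 - √7/29138964 ≈ 0.00013090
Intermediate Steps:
f = 5328 (f = 6*888 = 5328)
u(m) = 0 (u(m) = (⅓)*0 = 0)
N(j) = √j (N(j) = √(0 + j) = √j)
I = 2306 + 2*√7 (I = √28 - (-1*18 - 2288) = 2*√7 - (-18 - 2288) = 2*√7 - 1*(-2306) = 2*√7 + 2306 = 2306 + 2*√7 ≈ 2311.3)
1/(I + f) = 1/((2306 + 2*√7) + 5328) = 1/(7634 + 2*√7)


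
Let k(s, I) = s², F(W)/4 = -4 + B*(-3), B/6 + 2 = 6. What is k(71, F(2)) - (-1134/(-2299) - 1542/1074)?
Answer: 2074865218/411521 ≈ 5041.9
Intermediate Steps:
B = 24 (B = -12 + 6*6 = -12 + 36 = 24)
F(W) = -304 (F(W) = 4*(-4 + 24*(-3)) = 4*(-4 - 72) = 4*(-76) = -304)
k(71, F(2)) - (-1134/(-2299) - 1542/1074) = 71² - (-1134/(-2299) - 1542/1074) = 5041 - (-1134*(-1/2299) - 1542*1/1074) = 5041 - (1134/2299 - 257/179) = 5041 - 1*(-387857/411521) = 5041 + 387857/411521 = 2074865218/411521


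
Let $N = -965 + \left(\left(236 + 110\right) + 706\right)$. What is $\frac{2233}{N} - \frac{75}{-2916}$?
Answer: $\frac{24973}{972} \approx 25.692$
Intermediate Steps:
$N = 87$ ($N = -965 + \left(346 + 706\right) = -965 + 1052 = 87$)
$\frac{2233}{N} - \frac{75}{-2916} = \frac{2233}{87} - \frac{75}{-2916} = 2233 \cdot \frac{1}{87} - - \frac{25}{972} = \frac{77}{3} + \frac{25}{972} = \frac{24973}{972}$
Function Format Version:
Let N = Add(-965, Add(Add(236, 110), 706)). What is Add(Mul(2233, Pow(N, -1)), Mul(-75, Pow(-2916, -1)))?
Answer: Rational(24973, 972) ≈ 25.692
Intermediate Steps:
N = 87 (N = Add(-965, Add(346, 706)) = Add(-965, 1052) = 87)
Add(Mul(2233, Pow(N, -1)), Mul(-75, Pow(-2916, -1))) = Add(Mul(2233, Pow(87, -1)), Mul(-75, Pow(-2916, -1))) = Add(Mul(2233, Rational(1, 87)), Mul(-75, Rational(-1, 2916))) = Add(Rational(77, 3), Rational(25, 972)) = Rational(24973, 972)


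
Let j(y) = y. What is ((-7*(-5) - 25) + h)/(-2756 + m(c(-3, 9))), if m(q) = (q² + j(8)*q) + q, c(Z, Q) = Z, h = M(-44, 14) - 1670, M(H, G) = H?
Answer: 852/1387 ≈ 0.61427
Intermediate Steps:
h = -1714 (h = -44 - 1670 = -1714)
m(q) = q² + 9*q (m(q) = (q² + 8*q) + q = q² + 9*q)
((-7*(-5) - 25) + h)/(-2756 + m(c(-3, 9))) = ((-7*(-5) - 25) - 1714)/(-2756 - 3*(9 - 3)) = ((35 - 25) - 1714)/(-2756 - 3*6) = (10 - 1714)/(-2756 - 18) = -1704/(-2774) = -1704*(-1/2774) = 852/1387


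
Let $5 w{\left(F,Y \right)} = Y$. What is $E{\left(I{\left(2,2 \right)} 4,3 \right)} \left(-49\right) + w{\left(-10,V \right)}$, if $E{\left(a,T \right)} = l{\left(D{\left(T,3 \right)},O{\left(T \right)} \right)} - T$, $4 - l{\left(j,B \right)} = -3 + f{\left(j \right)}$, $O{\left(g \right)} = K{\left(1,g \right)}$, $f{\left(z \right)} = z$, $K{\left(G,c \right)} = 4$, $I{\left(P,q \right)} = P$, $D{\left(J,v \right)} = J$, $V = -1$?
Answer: $- \frac{246}{5} \approx -49.2$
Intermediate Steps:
$w{\left(F,Y \right)} = \frac{Y}{5}$
$O{\left(g \right)} = 4$
$l{\left(j,B \right)} = 7 - j$ ($l{\left(j,B \right)} = 4 - \left(-3 + j\right) = 7 - j$)
$E{\left(a,T \right)} = 7 - 2 T$ ($E{\left(a,T \right)} = \left(7 - T\right) - T = 7 - 2 T$)
$E{\left(I{\left(2,2 \right)} 4,3 \right)} \left(-49\right) + w{\left(-10,V \right)} = \left(7 - 6\right) \left(-49\right) + \frac{1}{5} \left(-1\right) = \left(7 - 6\right) \left(-49\right) - \frac{1}{5} = 1 \left(-49\right) - \frac{1}{5} = -49 - \frac{1}{5} = - \frac{246}{5}$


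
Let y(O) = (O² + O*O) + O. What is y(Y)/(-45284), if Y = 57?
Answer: -6555/45284 ≈ -0.14475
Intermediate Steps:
y(O) = O + 2*O² (y(O) = (O² + O²) + O = 2*O² + O = O + 2*O²)
y(Y)/(-45284) = (57*(1 + 2*57))/(-45284) = (57*(1 + 114))*(-1/45284) = (57*115)*(-1/45284) = 6555*(-1/45284) = -6555/45284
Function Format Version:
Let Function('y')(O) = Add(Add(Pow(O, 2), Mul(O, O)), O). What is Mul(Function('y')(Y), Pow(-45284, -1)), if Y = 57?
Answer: Rational(-6555, 45284) ≈ -0.14475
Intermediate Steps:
Function('y')(O) = Add(O, Mul(2, Pow(O, 2))) (Function('y')(O) = Add(Add(Pow(O, 2), Pow(O, 2)), O) = Add(Mul(2, Pow(O, 2)), O) = Add(O, Mul(2, Pow(O, 2))))
Mul(Function('y')(Y), Pow(-45284, -1)) = Mul(Mul(57, Add(1, Mul(2, 57))), Pow(-45284, -1)) = Mul(Mul(57, Add(1, 114)), Rational(-1, 45284)) = Mul(Mul(57, 115), Rational(-1, 45284)) = Mul(6555, Rational(-1, 45284)) = Rational(-6555, 45284)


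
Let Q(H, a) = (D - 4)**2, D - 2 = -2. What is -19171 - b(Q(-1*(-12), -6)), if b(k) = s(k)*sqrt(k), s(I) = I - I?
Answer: -19171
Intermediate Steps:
s(I) = 0
D = 0 (D = 2 - 2 = 0)
Q(H, a) = 16 (Q(H, a) = (0 - 4)**2 = (-4)**2 = 16)
b(k) = 0 (b(k) = 0*sqrt(k) = 0)
-19171 - b(Q(-1*(-12), -6)) = -19171 - 1*0 = -19171 + 0 = -19171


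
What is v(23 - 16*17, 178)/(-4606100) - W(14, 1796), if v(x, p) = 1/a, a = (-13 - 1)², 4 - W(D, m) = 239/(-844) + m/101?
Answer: 259713755498789/19239477031600 ≈ 13.499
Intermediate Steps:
W(D, m) = 3615/844 - m/101 (W(D, m) = 4 - (239/(-844) + m/101) = 4 - (239*(-1/844) + m*(1/101)) = 4 - (-239/844 + m/101) = 4 + (239/844 - m/101) = 3615/844 - m/101)
a = 196 (a = (-14)² = 196)
v(x, p) = 1/196
v(23 - 16*17, 178)/(-4606100) - W(14, 1796) = (1/196)/(-4606100) - (3615/844 - 1/101*1796) = (1/196)*(-1/4606100) - (3615/844 - 1796/101) = -1/902795600 - 1*(-1150709/85244) = -1/902795600 + 1150709/85244 = 259713755498789/19239477031600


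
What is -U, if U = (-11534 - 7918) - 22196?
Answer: 41648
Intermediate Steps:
U = -41648 (U = -19452 - 22196 = -41648)
-U = -1*(-41648) = 41648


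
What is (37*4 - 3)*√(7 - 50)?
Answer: 145*I*√43 ≈ 950.83*I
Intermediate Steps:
(37*4 - 3)*√(7 - 50) = (148 - 3)*√(-43) = 145*(I*√43) = 145*I*√43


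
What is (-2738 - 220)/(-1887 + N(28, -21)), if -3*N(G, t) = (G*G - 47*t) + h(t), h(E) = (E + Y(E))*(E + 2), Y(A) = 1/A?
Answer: 93177/82235 ≈ 1.1331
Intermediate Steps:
h(E) = (2 + E)*(E + 1/E) (h(E) = (E + 1/E)*(E + 2) = (E + 1/E)*(2 + E) = (2 + E)*(E + 1/E))
N(G, t) = -⅓ + 15*t - 2/(3*t) - G²/3 - t²/3 (N(G, t) = -((G*G - 47*t) + (1 + t² + 2*t + 2/t))/3 = -((G² - 47*t) + (1 + t² + 2*t + 2/t))/3 = -(1 + G² + t² - 45*t + 2/t)/3 = -⅓ + 15*t - 2/(3*t) - G²/3 - t²/3)
(-2738 - 220)/(-1887 + N(28, -21)) = (-2738 - 220)/(-1887 + (⅓)*(-2 - 1*(-21) - 1*(-21)³ + 45*(-21)² - 1*(-21)*28²)/(-21)) = -2958/(-1887 + (⅓)*(-1/21)*(-2 + 21 - 1*(-9261) + 45*441 - 1*(-21)*784)) = -2958/(-1887 + (⅓)*(-1/21)*(-2 + 21 + 9261 + 19845 + 16464)) = -2958/(-1887 + (⅓)*(-1/21)*45589) = -2958/(-1887 - 45589/63) = -2958/(-164470/63) = -2958*(-63/164470) = 93177/82235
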